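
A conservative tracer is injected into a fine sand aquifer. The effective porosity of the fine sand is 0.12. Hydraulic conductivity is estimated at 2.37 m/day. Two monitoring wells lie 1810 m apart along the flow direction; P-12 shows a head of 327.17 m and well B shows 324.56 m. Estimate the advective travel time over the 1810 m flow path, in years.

Hydraulic gradient i = (327.17 − 324.56) / 1810 = 2.61 / 1810 = 0.001442.
Darcy flux q = K · i = 2.370 × 0.001442 = 0.003418 m/day.
Seepage velocity v = q / n_e = 0.003418 / 0.12 = 0.02848 m/day.
Travel time t = L / v = 1810 / 0.02848 = 63555 days = 174.0 years.

174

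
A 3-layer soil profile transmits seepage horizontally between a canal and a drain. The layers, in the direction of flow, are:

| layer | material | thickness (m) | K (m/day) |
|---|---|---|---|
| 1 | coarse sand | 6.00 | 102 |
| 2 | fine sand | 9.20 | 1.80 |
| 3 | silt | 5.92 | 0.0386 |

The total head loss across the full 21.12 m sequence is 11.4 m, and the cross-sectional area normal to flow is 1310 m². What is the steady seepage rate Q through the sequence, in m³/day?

Flow is perpendicular to layering, so the layers act in series and the equivalent K is the thickness-weighted harmonic mean.
Total thickness L = 6.00 + 9.20 + 5.92 = 21.12 m.
Σ(b_i/K_i) = 6.00/102 + 9.20/1.80 + 5.92/0.0386 = 158.5 d.
K_eq = L / Σ(b_i/K_i) = 21.12 / 158.5 = 0.1332 m/day.
Q = K_eq · A · (Δh/L) = 0.1332 × 1310 × (11.4/21.12) = 94.20 m³/day.

94.2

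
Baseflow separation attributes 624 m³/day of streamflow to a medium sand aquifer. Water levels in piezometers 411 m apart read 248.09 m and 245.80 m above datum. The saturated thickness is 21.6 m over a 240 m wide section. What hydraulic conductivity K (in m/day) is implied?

21.6

Cross-sectional area A = 240 × 21.6 = 5184 m².
Hydraulic gradient i = (248.09 − 245.80) / 411 = 2.29 / 411 = 0.005572.
From Q = K·A·i, K = Q / (A·i) = 624 / (5184 × 0.005572) = 21.60 m/day.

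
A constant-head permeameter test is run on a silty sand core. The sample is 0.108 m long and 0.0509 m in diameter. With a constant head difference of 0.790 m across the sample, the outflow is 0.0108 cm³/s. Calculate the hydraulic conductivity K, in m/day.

0.0627

Cross-sectional area A = π·(d/2)² = π × (0.0509/2)² = 0.002035 m².
Convert discharge: 0.0108 cm³/s = 1.080e-08 m³/s.
Darcy's law rearranged: K = Q·L / (A·Δh) = 1.080e-08 × 0.108 / (0.002035 × 0.790) = 7.256e-07 m/s = 0.06269 m/day.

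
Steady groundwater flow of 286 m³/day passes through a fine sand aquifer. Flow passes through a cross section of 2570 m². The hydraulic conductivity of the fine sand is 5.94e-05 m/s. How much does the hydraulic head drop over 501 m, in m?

10.9

Convert K: 5.94e-05 m/s × 86400 = 5.132 m/day.
From Q = K·A·i, i = Q / (K·A) = 286 / (5.132 × 2570) = 0.02168.
Head loss Δh = i · L = 0.02168 × 501 = 10.86 m.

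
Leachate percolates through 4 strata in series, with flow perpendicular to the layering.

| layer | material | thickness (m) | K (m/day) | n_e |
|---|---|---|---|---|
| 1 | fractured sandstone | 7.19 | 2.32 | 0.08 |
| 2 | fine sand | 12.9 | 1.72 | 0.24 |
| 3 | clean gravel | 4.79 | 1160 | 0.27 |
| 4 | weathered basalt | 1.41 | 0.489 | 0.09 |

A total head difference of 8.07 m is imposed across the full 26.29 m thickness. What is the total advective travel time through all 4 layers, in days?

8.51

With flow normal to the layers, continuity requires the same specific discharge q through every layer.
Σ(b_i/K_i) = 7.19/2.32 + 12.9/1.72 + 4.79/1160 + 1.41/0.489 = 13.49 d.
q = Δh / Σ(b_i/K_i) = 8.07 / 13.49 = 0.5984 m/day.
In each layer the seepage velocity is v_i = q/n_i, so the layer transit time is t_i = b_i·n_i / q:
  layer 1 (fractured sandstone): t_1 = 7.19 × 0.08 / 0.5984 = 0.9613 d
  layer 2 (fine sand): t_2 = 12.9 × 0.24 / 0.5984 = 5.174 d
  layer 3 (clean gravel): t_3 = 4.79 × 0.27 / 0.5984 = 2.161 d
  layer 4 (weathered basalt): t_4 = 1.41 × 0.09 / 0.5984 = 0.2121 d
Total t = Σ t_i = 8.509 days.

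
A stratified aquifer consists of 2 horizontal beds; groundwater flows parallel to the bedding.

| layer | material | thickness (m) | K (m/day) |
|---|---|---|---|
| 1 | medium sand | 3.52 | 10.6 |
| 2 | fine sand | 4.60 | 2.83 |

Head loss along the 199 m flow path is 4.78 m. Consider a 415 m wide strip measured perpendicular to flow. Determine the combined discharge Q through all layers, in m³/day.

502

Flow is parallel to layering, so each bed carries its own Darcy discharge and the transmissivities add.
Σ(K_i·b_i) = 10.6×3.52 + 2.83×4.60 = 50.33 m²/day.
Hydraulic gradient i = Δh / L = 4.78 / 199 = 0.02402.
Q = Σ(K_i·b_i) · W · i = 50.33 × 415 × 0.02402 = 501.7 m³/day.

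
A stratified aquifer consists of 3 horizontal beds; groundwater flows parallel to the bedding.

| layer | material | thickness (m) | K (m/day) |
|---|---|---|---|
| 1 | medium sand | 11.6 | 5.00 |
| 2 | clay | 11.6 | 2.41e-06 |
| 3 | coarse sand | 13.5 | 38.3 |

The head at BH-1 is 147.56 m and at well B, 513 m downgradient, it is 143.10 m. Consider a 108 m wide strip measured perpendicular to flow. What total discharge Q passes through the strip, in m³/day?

Flow is parallel to layering, so each bed carries its own Darcy discharge and the transmissivities add.
Σ(K_i·b_i) = 5.00×11.6 + 2.41e-06×11.6 + 38.3×13.5 = 575.1 m²/day.
Hydraulic gradient i = (147.56 − 143.10) / 513 = 4.46 / 513 = 0.008694.
Q = Σ(K_i·b_i) · W · i = 575.1 × 108 × 0.008694 = 539.9 m³/day.

540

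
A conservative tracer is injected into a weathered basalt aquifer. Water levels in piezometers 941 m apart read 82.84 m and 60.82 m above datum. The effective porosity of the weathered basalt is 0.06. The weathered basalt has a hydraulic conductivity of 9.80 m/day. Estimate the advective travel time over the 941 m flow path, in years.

Hydraulic gradient i = (82.84 − 60.82) / 941 = 22.02 / 941 = 0.02340.
Darcy flux q = K · i = 9.800 × 0.02340 = 0.2293 m/day.
Seepage velocity v = q / n_e = 0.2293 / 0.06 = 3.822 m/day.
Travel time t = L / v = 941 / 3.822 = 246.2 days = 0.6741 years.

0.674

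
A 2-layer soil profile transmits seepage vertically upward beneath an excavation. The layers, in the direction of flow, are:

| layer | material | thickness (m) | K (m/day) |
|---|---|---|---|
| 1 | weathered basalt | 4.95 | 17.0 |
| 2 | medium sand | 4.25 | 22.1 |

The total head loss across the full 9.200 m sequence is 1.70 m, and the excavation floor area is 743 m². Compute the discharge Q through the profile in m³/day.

Flow is perpendicular to layering, so the layers act in series and the equivalent K is the thickness-weighted harmonic mean.
Total thickness L = 4.95 + 4.25 = 9.200 m.
Σ(b_i/K_i) = 4.95/17.0 + 4.25/22.1 = 0.4835 d.
K_eq = L / Σ(b_i/K_i) = 9.200 / 0.4835 = 19.03 m/day.
Q = K_eq · A · (Δh/L) = 19.03 × 743 × (1.70/9.200) = 2612 m³/day.

2610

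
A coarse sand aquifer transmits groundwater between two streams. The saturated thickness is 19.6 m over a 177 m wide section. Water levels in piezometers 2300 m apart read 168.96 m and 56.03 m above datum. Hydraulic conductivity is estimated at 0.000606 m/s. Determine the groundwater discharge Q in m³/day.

Convert K: 0.000606 m/s × 86400 = 52.36 m/day.
Cross-sectional area A = 177 × 19.6 = 3469 m².
Hydraulic gradient i = (168.96 − 56.03) / 2300 = 112.93 / 2300 = 0.04910.
Darcy's law: Q = K · A · i = 52.36 × 3469 × 0.04910 = 8919 m³/day.

8920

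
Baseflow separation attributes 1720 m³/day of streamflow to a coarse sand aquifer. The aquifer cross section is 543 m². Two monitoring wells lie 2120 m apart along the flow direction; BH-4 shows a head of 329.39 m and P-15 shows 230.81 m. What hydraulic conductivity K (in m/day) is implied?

68.1

Hydraulic gradient i = (329.39 − 230.81) / 2120 = 98.58 / 2120 = 0.04650.
From Q = K·A·i, K = Q / (A·i) = 1720 / (543.0 × 0.04650) = 68.12 m/day.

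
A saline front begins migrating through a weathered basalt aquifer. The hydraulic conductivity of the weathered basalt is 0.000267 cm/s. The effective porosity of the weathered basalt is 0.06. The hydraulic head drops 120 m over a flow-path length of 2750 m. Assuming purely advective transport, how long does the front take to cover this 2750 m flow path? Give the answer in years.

44.9

Convert K: 0.000267 cm/s × 864 = 0.2307 m/day.
Hydraulic gradient i = Δh / L = 120 / 2750 = 0.04364.
Darcy flux q = K · i = 0.2307 × 0.04364 = 0.01007 m/day.
Seepage velocity v = q / n_e = 0.01007 / 0.06 = 0.1678 m/day.
Travel time t = L / v = 2750 / 0.1678 = 16391 days = 44.88 years.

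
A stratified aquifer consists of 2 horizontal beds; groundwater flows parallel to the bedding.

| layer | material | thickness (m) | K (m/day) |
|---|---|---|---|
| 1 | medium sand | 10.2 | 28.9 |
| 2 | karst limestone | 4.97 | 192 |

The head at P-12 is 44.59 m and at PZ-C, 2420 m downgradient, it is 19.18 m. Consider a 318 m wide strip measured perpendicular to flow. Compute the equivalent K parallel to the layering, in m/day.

82.3

Flow is parallel to layering, so each bed carries its own Darcy discharge and the transmissivities add.
Σ(K_i·b_i) = 28.9×10.2 + 192×4.97 = 1249 m²/day.
Total thickness b = 15.17 m, so K_eq = Σ(K_i·b_i)/b = 82.33 m/day.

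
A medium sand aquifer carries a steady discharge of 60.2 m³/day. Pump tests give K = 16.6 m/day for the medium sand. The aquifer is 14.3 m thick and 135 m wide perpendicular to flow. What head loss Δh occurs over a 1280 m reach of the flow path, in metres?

2.40

Cross-sectional area A = 135 × 14.3 = 1930 m².
From Q = K·A·i, i = Q / (K·A) = 60.2 / (16.60 × 1930) = 0.001879.
Head loss Δh = i · L = 0.001879 × 1280 = 2.405 m.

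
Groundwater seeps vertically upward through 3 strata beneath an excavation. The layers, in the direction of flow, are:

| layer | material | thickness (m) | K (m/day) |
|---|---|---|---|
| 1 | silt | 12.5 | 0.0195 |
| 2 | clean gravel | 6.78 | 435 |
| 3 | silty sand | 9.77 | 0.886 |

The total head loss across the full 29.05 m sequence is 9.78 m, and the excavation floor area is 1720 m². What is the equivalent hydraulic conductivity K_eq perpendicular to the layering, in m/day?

Flow is perpendicular to layering, so the layers act in series and the equivalent K is the thickness-weighted harmonic mean.
Total thickness L = 12.5 + 6.78 + 9.77 = 29.05 m.
Σ(b_i/K_i) = 12.5/0.0195 + 6.78/435 + 9.77/0.886 = 652.1 d.
K_eq = L / Σ(b_i/K_i) = 29.05 / 652.1 = 0.04455 m/day.

0.0446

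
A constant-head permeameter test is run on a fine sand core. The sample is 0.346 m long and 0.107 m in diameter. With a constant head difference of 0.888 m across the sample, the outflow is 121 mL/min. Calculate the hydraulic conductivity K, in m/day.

Cross-sectional area A = π·(d/2)² = π × (0.107/2)² = 0.008992 m².
Convert discharge: 121 mL/min = 2.017e-06 m³/s.
Darcy's law rearranged: K = Q·L / (A·Δh) = 2.017e-06 × 0.346 / (0.008992 × 0.888) = 8.739e-05 m/s = 7.550 m/day.

7.55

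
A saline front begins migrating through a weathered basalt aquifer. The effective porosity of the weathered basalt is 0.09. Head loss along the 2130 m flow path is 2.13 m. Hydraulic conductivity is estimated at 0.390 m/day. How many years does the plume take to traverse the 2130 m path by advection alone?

1350

Hydraulic gradient i = Δh / L = 2.13 / 2130 = 0.001000.
Darcy flux q = K · i = 0.3900 × 0.001000 = 0.0003900 m/day.
Seepage velocity v = q / n_e = 0.0003900 / 0.09 = 0.004333 m/day.
Travel time t = L / v = 2130 / 0.004333 = 4.915e+05 days = 1346 years.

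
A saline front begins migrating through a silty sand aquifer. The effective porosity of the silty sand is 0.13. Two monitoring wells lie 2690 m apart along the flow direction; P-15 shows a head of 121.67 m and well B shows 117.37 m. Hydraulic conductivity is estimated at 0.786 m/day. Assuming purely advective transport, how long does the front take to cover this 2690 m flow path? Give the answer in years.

Hydraulic gradient i = (121.67 − 117.37) / 2690 = 4.3 / 2690 = 0.001599.
Darcy flux q = K · i = 0.7860 × 0.001599 = 0.001256 m/day.
Seepage velocity v = q / n_e = 0.001256 / 0.13 = 0.009665 m/day.
Travel time t = L / v = 2690 / 0.009665 = 2.783e+05 days = 762.0 years.

762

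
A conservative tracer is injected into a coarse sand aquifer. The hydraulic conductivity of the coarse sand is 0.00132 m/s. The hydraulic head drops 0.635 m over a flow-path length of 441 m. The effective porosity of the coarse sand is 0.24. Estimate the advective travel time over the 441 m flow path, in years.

Convert K: 0.00132 m/s × 86400 = 114.0 m/day.
Hydraulic gradient i = Δh / L = 0.635 / 441 = 0.001440.
Darcy flux q = K · i = 114.0 × 0.001440 = 0.1642 m/day.
Seepage velocity v = q / n_e = 0.1642 / 0.24 = 0.6842 m/day.
Travel time t = L / v = 441 / 0.6842 = 644.5 days = 1.765 years.

1.76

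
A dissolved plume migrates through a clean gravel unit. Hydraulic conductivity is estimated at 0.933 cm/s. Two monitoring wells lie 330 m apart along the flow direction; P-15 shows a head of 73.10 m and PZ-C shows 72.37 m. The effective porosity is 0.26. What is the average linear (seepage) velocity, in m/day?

Convert K: 0.933 cm/s × 864 = 806.1 m/day.
Hydraulic gradient i = (73.10 − 72.37) / 330 = 0.73 / 330 = 0.002212.
Darcy flux q = K · i = 806.1 × 0.002212 = 1.783 m/day.
Seepage velocity v = q / n_e = 1.783 / 0.26 = 6.859 m/day.

6.86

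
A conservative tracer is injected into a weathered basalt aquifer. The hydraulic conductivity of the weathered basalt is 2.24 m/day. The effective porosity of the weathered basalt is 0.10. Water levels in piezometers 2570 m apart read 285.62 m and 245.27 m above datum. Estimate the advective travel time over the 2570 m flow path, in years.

20.0

Hydraulic gradient i = (285.62 − 245.27) / 2570 = 40.35 / 2570 = 0.01570.
Darcy flux q = K · i = 2.240 × 0.01570 = 0.03517 m/day.
Seepage velocity v = q / n_e = 0.03517 / 0.10 = 0.3517 m/day.
Travel time t = L / v = 2570 / 0.3517 = 7308 days = 20.01 years.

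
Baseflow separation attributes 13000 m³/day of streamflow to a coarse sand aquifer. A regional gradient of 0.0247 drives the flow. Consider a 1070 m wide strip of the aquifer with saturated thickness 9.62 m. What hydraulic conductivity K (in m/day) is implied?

Cross-sectional area A = 1070 × 9.62 = 10293 m².
Hydraulic gradient i = 0.0247.
From Q = K·A·i, K = Q / (A·i) = 13000 / (10293 × 0.02470) = 51.13 m/day.

51.1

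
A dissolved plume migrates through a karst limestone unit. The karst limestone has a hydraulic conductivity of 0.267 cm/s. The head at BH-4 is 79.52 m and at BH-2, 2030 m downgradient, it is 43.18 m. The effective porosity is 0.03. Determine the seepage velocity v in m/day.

Convert K: 0.267 cm/s × 864 = 230.7 m/day.
Hydraulic gradient i = (79.52 − 43.18) / 2030 = 36.34 / 2030 = 0.01790.
Darcy flux q = K · i = 230.7 × 0.01790 = 4.130 m/day.
Seepage velocity v = q / n_e = 4.130 / 0.03 = 137.7 m/day.

138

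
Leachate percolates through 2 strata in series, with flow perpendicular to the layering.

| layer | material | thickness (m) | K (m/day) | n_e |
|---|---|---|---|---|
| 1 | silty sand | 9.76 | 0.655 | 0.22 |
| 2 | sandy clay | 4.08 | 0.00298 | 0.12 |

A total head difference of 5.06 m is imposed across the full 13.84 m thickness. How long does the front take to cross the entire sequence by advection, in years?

1.97

With flow normal to the layers, continuity requires the same specific discharge q through every layer.
Σ(b_i/K_i) = 9.76/0.655 + 4.08/0.00298 = 1384 d.
q = Δh / Σ(b_i/K_i) = 5.06 / 1384 = 0.003656 m/day.
In each layer the seepage velocity is v_i = q/n_i, so the layer transit time is t_i = b_i·n_i / q:
  layer 1 (silty sand): t_1 = 9.76 × 0.22 / 0.003656 = 587.3 d
  layer 2 (sandy clay): t_2 = 4.08 × 0.12 / 0.003656 = 133.9 d
Total t = Σ t_i = 721.2 days = 1.975 years.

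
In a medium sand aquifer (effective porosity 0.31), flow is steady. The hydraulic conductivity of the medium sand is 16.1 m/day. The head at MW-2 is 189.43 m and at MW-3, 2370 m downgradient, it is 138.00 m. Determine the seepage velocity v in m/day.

1.13

Hydraulic gradient i = (189.43 − 138.00) / 2370 = 51.43 / 2370 = 0.02170.
Darcy flux q = K · i = 16.10 × 0.02170 = 0.3494 m/day.
Seepage velocity v = q / n_e = 0.3494 / 0.31 = 1.127 m/day.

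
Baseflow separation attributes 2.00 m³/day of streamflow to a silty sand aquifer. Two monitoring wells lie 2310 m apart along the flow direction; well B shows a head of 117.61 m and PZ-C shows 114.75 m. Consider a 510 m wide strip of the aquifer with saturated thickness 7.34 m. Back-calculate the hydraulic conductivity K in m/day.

0.432

Cross-sectional area A = 510 × 7.34 = 3743 m².
Hydraulic gradient i = (117.61 − 114.75) / 2310 = 2.86 / 2310 = 0.001238.
From Q = K·A·i, K = Q / (A·i) = 2.00 / (3743 × 0.001238) = 0.4315 m/day.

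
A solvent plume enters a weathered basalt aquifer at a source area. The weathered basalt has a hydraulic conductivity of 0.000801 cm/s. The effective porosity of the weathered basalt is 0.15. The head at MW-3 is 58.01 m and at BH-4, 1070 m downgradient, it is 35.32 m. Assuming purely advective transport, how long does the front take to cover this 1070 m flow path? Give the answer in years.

29.9

Convert K: 0.000801 cm/s × 864 = 0.6921 m/day.
Hydraulic gradient i = (58.01 − 35.32) / 1070 = 22.69 / 1070 = 0.02121.
Darcy flux q = K · i = 0.6921 × 0.02121 = 0.01468 m/day.
Seepage velocity v = q / n_e = 0.01468 / 0.15 = 0.09784 m/day.
Travel time t = L / v = 1070 / 0.09784 = 10936 days = 29.94 years.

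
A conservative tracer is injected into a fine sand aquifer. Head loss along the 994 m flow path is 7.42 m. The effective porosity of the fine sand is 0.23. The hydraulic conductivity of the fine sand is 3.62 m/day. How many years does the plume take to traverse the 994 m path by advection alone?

23.2

Hydraulic gradient i = Δh / L = 7.42 / 994 = 0.007465.
Darcy flux q = K · i = 3.620 × 0.007465 = 0.02702 m/day.
Seepage velocity v = q / n_e = 0.02702 / 0.23 = 0.1175 m/day.
Travel time t = L / v = 994 / 0.1175 = 8460 days = 23.16 years.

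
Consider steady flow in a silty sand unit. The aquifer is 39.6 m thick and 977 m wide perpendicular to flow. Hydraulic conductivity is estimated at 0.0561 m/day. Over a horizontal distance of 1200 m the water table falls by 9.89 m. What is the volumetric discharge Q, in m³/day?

Cross-sectional area A = 977 × 39.6 = 38689 m².
Hydraulic gradient i = Δh / L = 9.89 / 1200 = 0.008242.
Darcy's law: Q = K · A · i = 0.05610 × 38689 × 0.008242 = 17.89 m³/day.

17.9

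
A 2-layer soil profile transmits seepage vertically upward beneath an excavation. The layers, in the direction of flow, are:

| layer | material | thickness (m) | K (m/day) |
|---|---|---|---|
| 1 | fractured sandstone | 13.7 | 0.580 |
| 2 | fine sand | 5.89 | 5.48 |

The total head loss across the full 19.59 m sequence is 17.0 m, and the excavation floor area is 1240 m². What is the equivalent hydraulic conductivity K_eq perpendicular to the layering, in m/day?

0.793

Flow is perpendicular to layering, so the layers act in series and the equivalent K is the thickness-weighted harmonic mean.
Total thickness L = 13.7 + 5.89 = 19.59 m.
Σ(b_i/K_i) = 13.7/0.580 + 5.89/5.48 = 24.70 d.
K_eq = L / Σ(b_i/K_i) = 19.59 / 24.70 = 0.7933 m/day.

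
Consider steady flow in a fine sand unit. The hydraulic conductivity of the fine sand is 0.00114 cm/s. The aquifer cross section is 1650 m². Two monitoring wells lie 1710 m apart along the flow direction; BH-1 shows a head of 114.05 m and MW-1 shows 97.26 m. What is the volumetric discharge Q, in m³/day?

16.0

Convert K: 0.00114 cm/s × 864 = 0.9850 m/day.
Hydraulic gradient i = (114.05 − 97.26) / 1710 = 16.79 / 1710 = 0.009819.
Darcy's law: Q = K · A · i = 0.9850 × 1650 × 0.009819 = 15.96 m³/day.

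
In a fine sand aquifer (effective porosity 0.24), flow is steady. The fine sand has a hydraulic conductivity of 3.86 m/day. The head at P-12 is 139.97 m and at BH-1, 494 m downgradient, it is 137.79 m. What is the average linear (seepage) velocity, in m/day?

0.0710

Hydraulic gradient i = (139.97 − 137.79) / 494 = 2.18 / 494 = 0.004413.
Darcy flux q = K · i = 3.860 × 0.004413 = 0.01703 m/day.
Seepage velocity v = q / n_e = 0.01703 / 0.24 = 0.07098 m/day.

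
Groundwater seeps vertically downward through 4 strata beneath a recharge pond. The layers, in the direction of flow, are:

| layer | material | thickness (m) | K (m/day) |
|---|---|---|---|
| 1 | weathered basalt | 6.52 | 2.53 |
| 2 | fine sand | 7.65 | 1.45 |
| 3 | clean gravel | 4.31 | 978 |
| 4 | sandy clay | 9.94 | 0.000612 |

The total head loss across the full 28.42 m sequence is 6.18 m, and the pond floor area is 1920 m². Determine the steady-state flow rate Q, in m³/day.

0.730

Flow is perpendicular to layering, so the layers act in series and the equivalent K is the thickness-weighted harmonic mean.
Total thickness L = 6.52 + 7.65 + 4.31 + 9.94 = 28.42 m.
Σ(b_i/K_i) = 6.52/2.53 + 7.65/1.45 + 4.31/978 + 9.94/0.000612 = 16250 d.
K_eq = L / Σ(b_i/K_i) = 28.42 / 16250 = 0.001749 m/day.
Q = K_eq · A · (Δh/L) = 0.001749 × 1920 × (6.18/28.42) = 0.7302 m³/day.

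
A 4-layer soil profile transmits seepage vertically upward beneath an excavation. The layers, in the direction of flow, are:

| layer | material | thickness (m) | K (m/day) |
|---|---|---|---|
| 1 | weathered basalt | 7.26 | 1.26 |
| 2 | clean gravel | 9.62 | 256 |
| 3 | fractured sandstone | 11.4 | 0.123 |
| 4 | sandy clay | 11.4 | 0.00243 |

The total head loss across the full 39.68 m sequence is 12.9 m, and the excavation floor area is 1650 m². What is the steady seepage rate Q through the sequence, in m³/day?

4.44

Flow is perpendicular to layering, so the layers act in series and the equivalent K is the thickness-weighted harmonic mean.
Total thickness L = 7.26 + 9.62 + 11.4 + 11.4 = 39.68 m.
Σ(b_i/K_i) = 7.26/1.26 + 9.62/256 + 11.4/0.123 + 11.4/0.00243 = 4790 d.
K_eq = L / Σ(b_i/K_i) = 39.68 / 4790 = 0.008284 m/day.
Q = K_eq · A · (Δh/L) = 0.008284 × 1650 × (12.9/39.68) = 4.444 m³/day.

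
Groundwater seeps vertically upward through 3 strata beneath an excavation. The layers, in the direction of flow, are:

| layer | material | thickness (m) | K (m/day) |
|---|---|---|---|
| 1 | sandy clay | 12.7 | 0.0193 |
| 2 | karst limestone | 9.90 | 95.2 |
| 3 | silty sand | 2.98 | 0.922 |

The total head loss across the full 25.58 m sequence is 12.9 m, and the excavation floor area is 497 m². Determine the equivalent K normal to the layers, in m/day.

0.0387

Flow is perpendicular to layering, so the layers act in series and the equivalent K is the thickness-weighted harmonic mean.
Total thickness L = 12.7 + 9.90 + 2.98 = 25.58 m.
Σ(b_i/K_i) = 12.7/0.0193 + 9.90/95.2 + 2.98/0.922 = 661.4 d.
K_eq = L / Σ(b_i/K_i) = 25.58 / 661.4 = 0.03868 m/day.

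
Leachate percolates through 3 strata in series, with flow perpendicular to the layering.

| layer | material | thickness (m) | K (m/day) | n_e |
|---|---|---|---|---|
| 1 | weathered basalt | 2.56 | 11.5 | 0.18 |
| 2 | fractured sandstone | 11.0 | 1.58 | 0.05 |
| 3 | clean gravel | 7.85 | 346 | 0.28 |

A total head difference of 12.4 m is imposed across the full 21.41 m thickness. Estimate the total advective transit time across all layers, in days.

With flow normal to the layers, continuity requires the same specific discharge q through every layer.
Σ(b_i/K_i) = 2.56/11.5 + 11.0/1.58 + 7.85/346 = 7.207 d.
q = Δh / Σ(b_i/K_i) = 12.4 / 7.207 = 1.720 m/day.
In each layer the seepage velocity is v_i = q/n_i, so the layer transit time is t_i = b_i·n_i / q:
  layer 1 (weathered basalt): t_1 = 2.56 × 0.18 / 1.720 = 0.2678 d
  layer 2 (fractured sandstone): t_2 = 11.0 × 0.05 / 1.720 = 0.3197 d
  layer 3 (clean gravel): t_3 = 7.85 × 0.28 / 1.720 = 1.278 d
Total t = Σ t_i = 1.865 days.

1.87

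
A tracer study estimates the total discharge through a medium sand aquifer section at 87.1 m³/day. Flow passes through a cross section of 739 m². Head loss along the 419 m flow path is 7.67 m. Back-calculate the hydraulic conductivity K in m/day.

6.44

Hydraulic gradient i = Δh / L = 7.67 / 419 = 0.01831.
From Q = K·A·i, K = Q / (A·i) = 87.1 / (739.0 × 0.01831) = 6.439 m/day.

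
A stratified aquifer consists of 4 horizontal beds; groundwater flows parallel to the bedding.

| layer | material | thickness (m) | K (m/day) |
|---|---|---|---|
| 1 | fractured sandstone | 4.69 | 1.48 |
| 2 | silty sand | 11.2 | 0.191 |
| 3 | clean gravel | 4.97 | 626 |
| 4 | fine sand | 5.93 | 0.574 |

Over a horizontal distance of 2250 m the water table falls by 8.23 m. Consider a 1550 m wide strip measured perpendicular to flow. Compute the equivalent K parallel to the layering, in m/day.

117

Flow is parallel to layering, so each bed carries its own Darcy discharge and the transmissivities add.
Σ(K_i·b_i) = 1.48×4.69 + 0.191×11.2 + 626×4.97 + 0.574×5.93 = 3124 m²/day.
Total thickness b = 26.79 m, so K_eq = Σ(K_i·b_i)/b = 116.6 m/day.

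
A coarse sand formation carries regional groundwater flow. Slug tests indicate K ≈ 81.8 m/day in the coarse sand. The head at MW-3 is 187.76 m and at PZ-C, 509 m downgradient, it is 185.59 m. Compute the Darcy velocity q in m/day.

0.349

Hydraulic gradient i = (187.76 − 185.59) / 509 = 2.17 / 509 = 0.004263.
Specific discharge q = K · i = 81.80 × 0.004263 = 0.3487 m/day.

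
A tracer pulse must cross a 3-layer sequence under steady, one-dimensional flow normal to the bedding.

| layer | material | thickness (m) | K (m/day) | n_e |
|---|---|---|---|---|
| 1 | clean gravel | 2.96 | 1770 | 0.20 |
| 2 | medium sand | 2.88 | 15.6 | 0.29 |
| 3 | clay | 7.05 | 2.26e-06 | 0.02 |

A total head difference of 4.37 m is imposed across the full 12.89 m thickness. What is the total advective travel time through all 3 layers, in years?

3060

With flow normal to the layers, continuity requires the same specific discharge q through every layer.
Σ(b_i/K_i) = 2.96/1770 + 2.88/15.6 + 7.05/2.26e-06 = 3.119e+06 d.
q = Δh / Σ(b_i/K_i) = 4.37 / 3.119e+06 = 1.401e-06 m/day.
In each layer the seepage velocity is v_i = q/n_i, so the layer transit time is t_i = b_i·n_i / q:
  layer 1 (clean gravel): t_1 = 2.96 × 0.20 / 1.401e-06 = 4.226e+05 d
  layer 2 (medium sand): t_2 = 2.88 × 0.29 / 1.401e-06 = 5.962e+05 d
  layer 3 (clay): t_3 = 7.05 × 0.02 / 1.401e-06 = 1.007e+05 d
Total t = Σ t_i = 1.119e+06 days = 3065 years.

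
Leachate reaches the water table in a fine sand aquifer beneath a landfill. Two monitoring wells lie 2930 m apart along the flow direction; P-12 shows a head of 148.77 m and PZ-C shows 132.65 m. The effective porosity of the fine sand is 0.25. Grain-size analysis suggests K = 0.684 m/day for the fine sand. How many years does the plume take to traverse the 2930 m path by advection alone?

Hydraulic gradient i = (148.77 − 132.65) / 2930 = 16.12 / 2930 = 0.005502.
Darcy flux q = K · i = 0.6840 × 0.005502 = 0.003763 m/day.
Seepage velocity v = q / n_e = 0.003763 / 0.25 = 0.01505 m/day.
Travel time t = L / v = 2930 / 0.01505 = 1.946e+05 days = 532.9 years.

533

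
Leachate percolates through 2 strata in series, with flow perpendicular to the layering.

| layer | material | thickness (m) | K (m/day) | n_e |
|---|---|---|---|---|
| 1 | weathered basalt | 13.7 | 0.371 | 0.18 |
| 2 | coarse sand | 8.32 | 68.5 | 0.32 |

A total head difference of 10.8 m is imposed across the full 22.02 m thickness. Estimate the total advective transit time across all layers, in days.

17.6

With flow normal to the layers, continuity requires the same specific discharge q through every layer.
Σ(b_i/K_i) = 13.7/0.371 + 8.32/68.5 = 37.05 d.
q = Δh / Σ(b_i/K_i) = 10.8 / 37.05 = 0.2915 m/day.
In each layer the seepage velocity is v_i = q/n_i, so the layer transit time is t_i = b_i·n_i / q:
  layer 1 (weathered basalt): t_1 = 13.7 × 0.18 / 0.2915 = 8.459 d
  layer 2 (coarse sand): t_2 = 8.32 × 0.32 / 0.2915 = 9.133 d
Total t = Σ t_i = 17.59 days.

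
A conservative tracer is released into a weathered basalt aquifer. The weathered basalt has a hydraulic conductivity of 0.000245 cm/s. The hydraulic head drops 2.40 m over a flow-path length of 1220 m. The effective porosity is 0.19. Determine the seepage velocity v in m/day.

Convert K: 0.000245 cm/s × 864 = 0.2117 m/day.
Hydraulic gradient i = Δh / L = 2.40 / 1220 = 0.001967.
Darcy flux q = K · i = 0.2117 × 0.001967 = 0.0004164 m/day.
Seepage velocity v = q / n_e = 0.0004164 / 0.19 = 0.002192 m/day.

0.00219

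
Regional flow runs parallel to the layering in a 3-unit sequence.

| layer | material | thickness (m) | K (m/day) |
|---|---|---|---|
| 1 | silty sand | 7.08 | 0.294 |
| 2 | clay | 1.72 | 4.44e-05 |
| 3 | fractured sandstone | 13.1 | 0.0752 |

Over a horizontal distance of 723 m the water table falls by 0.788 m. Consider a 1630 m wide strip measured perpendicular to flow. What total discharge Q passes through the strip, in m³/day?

5.45

Flow is parallel to layering, so each bed carries its own Darcy discharge and the transmissivities add.
Σ(K_i·b_i) = 0.294×7.08 + 4.44e-05×1.72 + 0.0752×13.1 = 3.067 m²/day.
Hydraulic gradient i = Δh / L = 0.788 / 723 = 0.001090.
Q = Σ(K_i·b_i) · W · i = 3.067 × 1630 × 0.001090 = 5.448 m³/day.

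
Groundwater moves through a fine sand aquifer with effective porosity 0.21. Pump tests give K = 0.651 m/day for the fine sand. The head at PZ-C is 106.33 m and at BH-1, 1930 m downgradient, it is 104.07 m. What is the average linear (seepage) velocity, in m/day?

0.00363

Hydraulic gradient i = (106.33 − 104.07) / 1930 = 2.26 / 1930 = 0.001171.
Darcy flux q = K · i = 0.6510 × 0.001171 = 0.0007623 m/day.
Seepage velocity v = q / n_e = 0.0007623 / 0.21 = 0.003630 m/day.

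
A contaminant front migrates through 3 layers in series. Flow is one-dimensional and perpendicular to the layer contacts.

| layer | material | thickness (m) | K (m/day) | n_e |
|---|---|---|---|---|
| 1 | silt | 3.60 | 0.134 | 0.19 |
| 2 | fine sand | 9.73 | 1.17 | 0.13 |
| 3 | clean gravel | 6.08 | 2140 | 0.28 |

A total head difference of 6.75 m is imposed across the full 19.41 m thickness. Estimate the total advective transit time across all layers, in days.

With flow normal to the layers, continuity requires the same specific discharge q through every layer.
Σ(b_i/K_i) = 3.60/0.134 + 9.73/1.17 + 6.08/2140 = 35.18 d.
q = Δh / Σ(b_i/K_i) = 6.75 / 35.18 = 0.1918 m/day.
In each layer the seepage velocity is v_i = q/n_i, so the layer transit time is t_i = b_i·n_i / q:
  layer 1 (silt): t_1 = 3.60 × 0.19 / 0.1918 = 3.565 d
  layer 2 (fine sand): t_2 = 9.73 × 0.13 / 0.1918 = 6.593 d
  layer 3 (clean gravel): t_3 = 6.08 × 0.28 / 0.1918 = 8.874 d
Total t = Σ t_i = 19.03 days.

19.0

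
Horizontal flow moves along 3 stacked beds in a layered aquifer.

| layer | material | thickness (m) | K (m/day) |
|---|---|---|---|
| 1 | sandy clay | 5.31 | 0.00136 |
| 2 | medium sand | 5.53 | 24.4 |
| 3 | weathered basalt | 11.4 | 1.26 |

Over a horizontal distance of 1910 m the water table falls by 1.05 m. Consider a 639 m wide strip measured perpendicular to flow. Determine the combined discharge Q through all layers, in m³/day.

Flow is parallel to layering, so each bed carries its own Darcy discharge and the transmissivities add.
Σ(K_i·b_i) = 0.00136×5.31 + 24.4×5.53 + 1.26×11.4 = 149.3 m²/day.
Hydraulic gradient i = Δh / L = 1.05 / 1910 = 0.0005497.
Q = Σ(K_i·b_i) · W · i = 149.3 × 639 × 0.0005497 = 52.45 m³/day.

52.4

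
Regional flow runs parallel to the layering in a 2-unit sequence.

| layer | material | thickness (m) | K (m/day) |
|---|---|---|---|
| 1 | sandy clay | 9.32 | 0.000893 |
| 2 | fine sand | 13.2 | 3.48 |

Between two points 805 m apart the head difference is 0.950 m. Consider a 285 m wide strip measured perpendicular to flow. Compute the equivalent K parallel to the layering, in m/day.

2.04

Flow is parallel to layering, so each bed carries its own Darcy discharge and the transmissivities add.
Σ(K_i·b_i) = 0.000893×9.32 + 3.48×13.2 = 45.94 m²/day.
Total thickness b = 22.52 m, so K_eq = Σ(K_i·b_i)/b = 2.040 m/day.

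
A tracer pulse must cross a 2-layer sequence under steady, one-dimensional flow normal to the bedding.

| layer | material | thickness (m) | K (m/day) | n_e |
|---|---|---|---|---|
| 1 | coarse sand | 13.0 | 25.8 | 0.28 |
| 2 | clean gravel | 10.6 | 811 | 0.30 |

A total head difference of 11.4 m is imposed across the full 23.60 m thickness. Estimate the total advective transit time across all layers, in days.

0.309

With flow normal to the layers, continuity requires the same specific discharge q through every layer.
Σ(b_i/K_i) = 13.0/25.8 + 10.6/811 = 0.5169 d.
q = Δh / Σ(b_i/K_i) = 11.4 / 0.5169 = 22.05 m/day.
In each layer the seepage velocity is v_i = q/n_i, so the layer transit time is t_i = b_i·n_i / q:
  layer 1 (coarse sand): t_1 = 13.0 × 0.28 / 22.05 = 0.1651 d
  layer 2 (clean gravel): t_2 = 10.6 × 0.30 / 22.05 = 0.1442 d
Total t = Σ t_i = 0.3093 days.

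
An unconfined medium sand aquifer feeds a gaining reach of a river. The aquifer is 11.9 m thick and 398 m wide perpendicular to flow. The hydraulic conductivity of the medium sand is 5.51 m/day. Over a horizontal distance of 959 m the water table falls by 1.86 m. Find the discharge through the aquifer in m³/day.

Cross-sectional area A = 398 × 11.9 = 4736 m².
Hydraulic gradient i = Δh / L = 1.86 / 959 = 0.001940.
Darcy's law: Q = K · A · i = 5.510 × 4736 × 0.001940 = 50.61 m³/day.

50.6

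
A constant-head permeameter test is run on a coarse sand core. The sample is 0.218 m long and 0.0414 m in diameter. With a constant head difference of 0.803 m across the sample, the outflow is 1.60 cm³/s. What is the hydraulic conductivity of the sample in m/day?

27.9

Cross-sectional area A = π·(d/2)² = π × (0.0414/2)² = 0.001346 m².
Convert discharge: 1.60 cm³/s = 1.600e-06 m³/s.
Darcy's law rearranged: K = Q·L / (A·Δh) = 1.600e-06 × 0.218 / (0.001346 × 0.803) = 0.0003227 m/s = 27.88 m/day.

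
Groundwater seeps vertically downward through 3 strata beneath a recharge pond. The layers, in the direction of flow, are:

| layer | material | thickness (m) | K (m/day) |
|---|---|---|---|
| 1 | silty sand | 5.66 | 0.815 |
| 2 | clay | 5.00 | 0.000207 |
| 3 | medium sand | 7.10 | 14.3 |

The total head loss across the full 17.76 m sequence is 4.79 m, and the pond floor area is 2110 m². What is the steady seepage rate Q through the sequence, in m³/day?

0.418

Flow is perpendicular to layering, so the layers act in series and the equivalent K is the thickness-weighted harmonic mean.
Total thickness L = 5.66 + 5.00 + 7.10 = 17.76 m.
Σ(b_i/K_i) = 5.66/0.815 + 5.00/0.000207 + 7.10/14.3 = 24162 d.
K_eq = L / Σ(b_i/K_i) = 17.76 / 24162 = 0.0007350 m/day.
Q = K_eq · A · (Δh/L) = 0.0007350 × 2110 × (4.79/17.76) = 0.4183 m³/day.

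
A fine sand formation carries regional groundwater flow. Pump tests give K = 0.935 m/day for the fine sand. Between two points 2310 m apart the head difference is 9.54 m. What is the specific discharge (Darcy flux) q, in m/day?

Hydraulic gradient i = Δh / L = 9.54 / 2310 = 0.004130.
Specific discharge q = K · i = 0.9350 × 0.004130 = 0.003861 m/day.

0.00386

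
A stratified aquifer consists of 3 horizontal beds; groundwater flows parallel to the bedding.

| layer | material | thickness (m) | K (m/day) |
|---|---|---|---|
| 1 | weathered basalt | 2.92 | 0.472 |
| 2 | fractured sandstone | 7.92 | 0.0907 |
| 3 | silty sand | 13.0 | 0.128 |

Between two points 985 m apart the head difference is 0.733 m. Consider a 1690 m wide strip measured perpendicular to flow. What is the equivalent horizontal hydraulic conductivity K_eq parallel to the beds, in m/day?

Flow is parallel to layering, so each bed carries its own Darcy discharge and the transmissivities add.
Σ(K_i·b_i) = 0.472×2.92 + 0.0907×7.92 + 0.128×13.0 = 3.761 m²/day.
Total thickness b = 23.84 m, so K_eq = Σ(K_i·b_i)/b = 0.1577 m/day.

0.158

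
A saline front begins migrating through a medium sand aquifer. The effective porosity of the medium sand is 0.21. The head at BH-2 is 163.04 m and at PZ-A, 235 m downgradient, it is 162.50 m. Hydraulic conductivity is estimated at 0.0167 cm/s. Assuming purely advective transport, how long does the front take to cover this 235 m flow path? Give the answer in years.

Convert K: 0.0167 cm/s × 864 = 14.43 m/day.
Hydraulic gradient i = (163.04 − 162.50) / 235 = 0.54 / 235 = 0.002298.
Darcy flux q = K · i = 14.43 × 0.002298 = 0.03316 m/day.
Seepage velocity v = q / n_e = 0.03316 / 0.21 = 0.1579 m/day.
Travel time t = L / v = 235 / 0.1579 = 1488 days = 4.075 years.

4.08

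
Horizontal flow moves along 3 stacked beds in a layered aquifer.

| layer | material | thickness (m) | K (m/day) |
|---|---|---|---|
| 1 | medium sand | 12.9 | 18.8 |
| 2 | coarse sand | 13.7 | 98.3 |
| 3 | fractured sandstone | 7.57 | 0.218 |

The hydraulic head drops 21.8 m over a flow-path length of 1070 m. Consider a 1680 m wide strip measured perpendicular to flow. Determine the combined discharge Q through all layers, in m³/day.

Flow is parallel to layering, so each bed carries its own Darcy discharge and the transmissivities add.
Σ(K_i·b_i) = 18.8×12.9 + 98.3×13.7 + 0.218×7.57 = 1591 m²/day.
Hydraulic gradient i = Δh / L = 21.8 / 1070 = 0.02037.
Q = Σ(K_i·b_i) · W · i = 1591 × 1680 × 0.02037 = 54453 m³/day.

54500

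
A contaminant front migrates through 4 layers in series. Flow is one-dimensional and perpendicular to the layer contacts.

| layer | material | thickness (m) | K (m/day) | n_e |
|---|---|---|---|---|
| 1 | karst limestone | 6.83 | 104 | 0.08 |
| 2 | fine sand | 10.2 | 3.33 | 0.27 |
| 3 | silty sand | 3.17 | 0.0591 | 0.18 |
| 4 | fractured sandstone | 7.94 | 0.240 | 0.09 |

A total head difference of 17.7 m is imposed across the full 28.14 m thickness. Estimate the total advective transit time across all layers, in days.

With flow normal to the layers, continuity requires the same specific discharge q through every layer.
Σ(b_i/K_i) = 6.83/104 + 10.2/3.33 + 3.17/0.0591 + 7.94/0.240 = 89.85 d.
q = Δh / Σ(b_i/K_i) = 17.7 / 89.85 = 0.1970 m/day.
In each layer the seepage velocity is v_i = q/n_i, so the layer transit time is t_i = b_i·n_i / q:
  layer 1 (karst limestone): t_1 = 6.83 × 0.08 / 0.1970 = 2.774 d
  layer 2 (fine sand): t_2 = 10.2 × 0.27 / 0.1970 = 13.98 d
  layer 3 (silty sand): t_3 = 3.17 × 0.18 / 0.1970 = 2.897 d
  layer 4 (fractured sandstone): t_4 = 7.94 × 0.09 / 0.1970 = 3.628 d
Total t = Σ t_i = 23.28 days.

23.3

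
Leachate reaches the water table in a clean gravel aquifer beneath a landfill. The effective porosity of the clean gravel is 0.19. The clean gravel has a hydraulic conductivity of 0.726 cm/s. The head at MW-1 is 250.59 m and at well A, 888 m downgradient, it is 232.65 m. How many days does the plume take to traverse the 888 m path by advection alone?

13.3

Convert K: 0.726 cm/s × 864 = 627.3 m/day.
Hydraulic gradient i = (250.59 − 232.65) / 888 = 17.94 / 888 = 0.02020.
Darcy flux q = K · i = 627.3 × 0.02020 = 12.67 m/day.
Seepage velocity v = q / n_e = 12.67 / 0.19 = 66.70 m/day.
Travel time t = L / v = 888 / 66.70 = 13.31 days.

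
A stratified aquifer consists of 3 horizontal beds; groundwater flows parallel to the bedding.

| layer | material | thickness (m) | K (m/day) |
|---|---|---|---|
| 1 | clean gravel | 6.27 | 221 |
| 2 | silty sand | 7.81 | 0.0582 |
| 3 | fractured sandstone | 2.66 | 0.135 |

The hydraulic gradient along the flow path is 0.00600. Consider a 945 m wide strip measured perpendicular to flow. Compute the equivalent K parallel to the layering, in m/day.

Flow is parallel to layering, so each bed carries its own Darcy discharge and the transmissivities add.
Σ(K_i·b_i) = 221×6.27 + 0.0582×7.81 + 0.135×2.66 = 1386 m²/day.
Total thickness b = 16.74 m, so K_eq = Σ(K_i·b_i)/b = 82.82 m/day.

82.8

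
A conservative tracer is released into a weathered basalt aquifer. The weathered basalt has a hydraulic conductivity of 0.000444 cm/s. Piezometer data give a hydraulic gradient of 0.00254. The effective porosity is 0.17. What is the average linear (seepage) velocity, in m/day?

Convert K: 0.000444 cm/s × 864 = 0.3836 m/day.
Hydraulic gradient i = 0.00254.
Darcy flux q = K · i = 0.3836 × 0.002540 = 0.0009744 m/day.
Seepage velocity v = q / n_e = 0.0009744 / 0.17 = 0.005732 m/day.

0.00573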